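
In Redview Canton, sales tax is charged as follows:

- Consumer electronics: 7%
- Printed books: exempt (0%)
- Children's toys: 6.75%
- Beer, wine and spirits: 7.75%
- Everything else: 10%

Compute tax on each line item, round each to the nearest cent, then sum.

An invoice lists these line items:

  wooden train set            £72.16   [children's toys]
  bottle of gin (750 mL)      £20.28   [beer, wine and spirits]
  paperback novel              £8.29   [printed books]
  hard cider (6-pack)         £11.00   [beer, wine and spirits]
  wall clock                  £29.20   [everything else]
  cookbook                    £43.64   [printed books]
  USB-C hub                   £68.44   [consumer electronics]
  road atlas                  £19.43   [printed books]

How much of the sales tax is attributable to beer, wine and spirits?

£2.42

Bottle of gin (750 mL) £20.28: beer, wine and spirits → 7.75% → £1.57
Hard cider (6-pack) £11.00: beer, wine and spirits → 7.75% → £0.85
Tax on beer, wine and spirits = £1.57 + £0.85 = £2.42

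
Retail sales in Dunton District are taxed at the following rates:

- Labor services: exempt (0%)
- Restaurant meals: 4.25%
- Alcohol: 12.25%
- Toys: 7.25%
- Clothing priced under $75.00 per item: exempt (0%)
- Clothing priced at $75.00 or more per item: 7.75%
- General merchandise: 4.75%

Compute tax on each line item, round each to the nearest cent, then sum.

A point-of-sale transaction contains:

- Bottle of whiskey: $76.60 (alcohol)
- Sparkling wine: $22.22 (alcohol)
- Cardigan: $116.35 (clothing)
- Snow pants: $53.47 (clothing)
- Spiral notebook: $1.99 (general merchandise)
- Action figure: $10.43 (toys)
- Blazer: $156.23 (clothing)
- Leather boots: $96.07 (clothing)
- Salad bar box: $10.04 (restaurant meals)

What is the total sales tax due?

$41.96

Bottle of whiskey $76.60: alcohol → 12.25% → $9.38
Sparkling wine $22.22: alcohol → 12.25% → $2.72
Cardigan $116.35: clothing, $75.00 or more → 7.75% → $9.02
Snow pants $53.47: clothing, under $75.00 → 0% → $0.00
Spiral notebook $1.99: general merchandise → 4.75% → $0.09
Action figure $10.43: toys → 7.25% → $0.76
Blazer $156.23: clothing, $75.00 or more → 7.75% → $12.11
Leather boots $96.07: clothing, $75.00 or more → 7.75% → $7.45
Salad bar box $10.04: restaurant meals → 4.25% → $0.43
Total tax = $9.38 + $2.72 + $9.02 + $0.09 + $0.76 + $12.11 + $7.45 + $0.43 = $41.96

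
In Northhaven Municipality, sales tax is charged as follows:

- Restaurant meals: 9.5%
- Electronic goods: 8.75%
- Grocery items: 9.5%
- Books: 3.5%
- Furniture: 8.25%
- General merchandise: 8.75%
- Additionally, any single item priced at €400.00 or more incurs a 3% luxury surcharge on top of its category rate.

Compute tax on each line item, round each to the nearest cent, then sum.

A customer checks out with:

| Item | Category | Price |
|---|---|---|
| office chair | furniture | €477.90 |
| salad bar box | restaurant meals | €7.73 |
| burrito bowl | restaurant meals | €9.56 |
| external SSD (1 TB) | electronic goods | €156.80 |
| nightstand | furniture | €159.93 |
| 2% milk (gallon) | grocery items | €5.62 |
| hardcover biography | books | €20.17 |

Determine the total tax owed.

€83.55

Office chair €477.90: furniture → 8.25% + 3% surcharge = 11.25% → €53.76
Salad bar box €7.73: restaurant meals → 9.5% → €0.73
Burrito bowl €9.56: restaurant meals → 9.5% → €0.91
External SSD (1 TB) €156.80: electronic goods → 8.75% → €13.72
Nightstand €159.93: furniture → 8.25% → €13.19
2% milk (gallon) €5.62: grocery items → 9.5% → €0.53
Hardcover biography €20.17: books → 3.5% → €0.71
Total tax = €53.76 + €0.73 + €0.91 + €13.72 + €13.19 + €0.53 + €0.71 = €83.55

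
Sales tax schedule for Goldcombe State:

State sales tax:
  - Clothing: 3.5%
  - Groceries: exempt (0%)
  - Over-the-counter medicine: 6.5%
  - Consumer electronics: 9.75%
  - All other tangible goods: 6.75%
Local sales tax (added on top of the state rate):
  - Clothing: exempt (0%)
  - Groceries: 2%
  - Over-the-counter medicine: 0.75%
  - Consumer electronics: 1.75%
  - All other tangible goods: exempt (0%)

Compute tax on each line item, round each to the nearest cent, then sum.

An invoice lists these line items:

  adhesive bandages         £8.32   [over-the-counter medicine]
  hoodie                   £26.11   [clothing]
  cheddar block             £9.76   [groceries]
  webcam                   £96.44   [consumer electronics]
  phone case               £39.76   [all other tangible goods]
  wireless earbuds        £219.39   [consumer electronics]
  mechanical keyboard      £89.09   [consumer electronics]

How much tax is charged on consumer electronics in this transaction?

£46.57

Webcam £96.44: consumer electronics → 9.75% + 1.75% local = 11.5% → £11.09
Wireless earbuds £219.39: consumer electronics → 9.75% + 1.75% local = 11.5% → £25.23
Mechanical keyboard £89.09: consumer electronics → 9.75% + 1.75% local = 11.5% → £10.25
Tax on consumer electronics = £11.09 + £25.23 + £10.25 = £46.57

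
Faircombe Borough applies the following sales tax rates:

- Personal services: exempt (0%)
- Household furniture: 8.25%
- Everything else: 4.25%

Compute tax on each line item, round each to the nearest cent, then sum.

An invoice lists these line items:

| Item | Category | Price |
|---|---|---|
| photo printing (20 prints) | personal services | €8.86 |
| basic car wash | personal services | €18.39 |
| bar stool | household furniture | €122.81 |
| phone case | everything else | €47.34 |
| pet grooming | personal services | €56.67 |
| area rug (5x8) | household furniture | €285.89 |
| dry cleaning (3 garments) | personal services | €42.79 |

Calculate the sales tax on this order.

Photo printing (20 prints) €8.86: personal services → 0% → €0.00
Basic car wash €18.39: personal services → 0% → €0.00
Bar stool €122.81: household furniture → 8.25% → €10.13
Phone case €47.34: everything else → 4.25% → €2.01
Pet grooming €56.67: personal services → 0% → €0.00
Area rug (5x8) €285.89: household furniture → 8.25% → €23.59
Dry cleaning (3 garments) €42.79: personal services → 0% → €0.00
Total tax = €10.13 + €2.01 + €23.59 = €35.73

€35.73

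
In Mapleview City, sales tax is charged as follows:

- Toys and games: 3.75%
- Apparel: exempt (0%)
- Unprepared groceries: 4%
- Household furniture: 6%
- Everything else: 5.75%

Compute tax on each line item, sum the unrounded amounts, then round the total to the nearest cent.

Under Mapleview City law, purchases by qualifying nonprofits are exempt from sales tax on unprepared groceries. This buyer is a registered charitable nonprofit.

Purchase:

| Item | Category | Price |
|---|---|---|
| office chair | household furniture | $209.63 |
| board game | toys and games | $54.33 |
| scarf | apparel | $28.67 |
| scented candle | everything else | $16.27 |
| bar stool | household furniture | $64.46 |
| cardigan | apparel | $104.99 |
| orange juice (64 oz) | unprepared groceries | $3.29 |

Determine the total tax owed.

$19.42

Office chair $209.63: household furniture → 6% → $12.5778
Board game $54.33: toys and games → 3.75% → $2.037375
Scarf $28.67: apparel → 0% → $0.00
Scented candle $16.27: everything else → 5.75% → $0.935525
Bar stool $64.46: household furniture → 6% → $3.8676
Cardigan $104.99: apparel → 0% → $0.00
Orange juice (64 oz) $3.29: unprepared groceries, buyer-exempt → 0% → $0.00
Unrounded tax sum = $19.4183 → $19.42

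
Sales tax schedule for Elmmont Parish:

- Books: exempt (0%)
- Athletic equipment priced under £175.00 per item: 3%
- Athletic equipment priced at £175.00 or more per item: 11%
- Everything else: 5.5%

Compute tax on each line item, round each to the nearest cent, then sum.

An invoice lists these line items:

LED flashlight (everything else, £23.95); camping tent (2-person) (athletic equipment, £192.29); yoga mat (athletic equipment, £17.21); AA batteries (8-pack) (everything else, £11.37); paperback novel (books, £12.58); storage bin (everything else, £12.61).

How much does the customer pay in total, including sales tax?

LED flashlight £23.95: everything else → 5.5% → £1.32
Camping tent (2-person) £192.29: athletic equipment, £175.00 or more → 11% → £21.15
Yoga mat £17.21: athletic equipment, under £175.00 → 3% → £0.52
AA batteries (8-pack) £11.37: everything else → 5.5% → £0.63
Paperback novel £12.58: books → 0% → £0.00
Storage bin £12.61: everything else → 5.5% → £0.69
Subtotal = £270.01; tax = £24.31; total due = £294.32

£294.32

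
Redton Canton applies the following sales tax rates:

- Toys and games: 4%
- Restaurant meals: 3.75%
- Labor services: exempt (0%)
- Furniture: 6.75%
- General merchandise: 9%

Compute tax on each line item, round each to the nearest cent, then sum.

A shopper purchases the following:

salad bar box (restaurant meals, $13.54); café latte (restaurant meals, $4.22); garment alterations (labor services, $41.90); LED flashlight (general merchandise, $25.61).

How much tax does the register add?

Salad bar box $13.54: restaurant meals → 3.75% → $0.51
Café latte $4.22: restaurant meals → 3.75% → $0.16
Garment alterations $41.90: labor services → 0% → $0.00
LED flashlight $25.61: general merchandise → 9% → $2.30
Total tax = $0.51 + $0.16 + $2.30 = $2.97

$2.97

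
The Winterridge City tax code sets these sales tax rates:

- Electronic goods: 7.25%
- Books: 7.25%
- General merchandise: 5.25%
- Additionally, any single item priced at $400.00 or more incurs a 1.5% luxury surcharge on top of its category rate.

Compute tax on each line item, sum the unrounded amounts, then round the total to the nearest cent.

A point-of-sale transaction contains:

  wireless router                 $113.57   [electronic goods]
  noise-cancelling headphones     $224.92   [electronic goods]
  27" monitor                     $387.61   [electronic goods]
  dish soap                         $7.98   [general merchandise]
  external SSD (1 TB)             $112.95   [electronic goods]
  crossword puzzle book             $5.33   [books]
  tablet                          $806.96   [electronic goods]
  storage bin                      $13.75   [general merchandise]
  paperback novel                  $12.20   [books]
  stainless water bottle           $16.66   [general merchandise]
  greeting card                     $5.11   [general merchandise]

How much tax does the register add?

Wireless router $113.57: electronic goods → 7.25% → $8.233825
Noise-cancelling headphones $224.92: electronic goods → 7.25% → $16.3067
27" monitor $387.61: electronic goods → 7.25% → $28.101725
Dish soap $7.98: general merchandise → 5.25% → $0.41895
External SSD (1 TB) $112.95: electronic goods → 7.25% → $8.188875
Crossword puzzle book $5.33: books → 7.25% → $0.386425
Tablet $806.96: electronic goods → 7.25% + 1.5% surcharge = 8.75% → $70.609
Storage bin $13.75: general merchandise → 5.25% → $0.721875
Paperback novel $12.20: books → 7.25% → $0.8845
Stainless water bottle $16.66: general merchandise → 5.25% → $0.87465
Greeting card $5.11: general merchandise → 5.25% → $0.268275
Unrounded tax sum = $134.9948 → $134.99

$134.99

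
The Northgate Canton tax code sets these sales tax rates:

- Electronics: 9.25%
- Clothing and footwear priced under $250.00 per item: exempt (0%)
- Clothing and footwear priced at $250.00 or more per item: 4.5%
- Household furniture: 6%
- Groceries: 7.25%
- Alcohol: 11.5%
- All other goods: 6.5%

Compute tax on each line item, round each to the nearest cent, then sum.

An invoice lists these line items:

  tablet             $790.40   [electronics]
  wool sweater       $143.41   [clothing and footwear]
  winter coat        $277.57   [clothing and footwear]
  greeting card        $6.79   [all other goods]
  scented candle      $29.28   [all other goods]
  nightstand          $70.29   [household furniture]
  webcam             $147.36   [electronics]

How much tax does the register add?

$105.79

Tablet $790.40: electronics → 9.25% → $73.11
Wool sweater $143.41: clothing and footwear, under $250.00 → 0% → $0.00
Winter coat $277.57: clothing and footwear, $250.00 or more → 4.5% → $12.49
Greeting card $6.79: all other goods → 6.5% → $0.44
Scented candle $29.28: all other goods → 6.5% → $1.90
Nightstand $70.29: household furniture → 6% → $4.22
Webcam $147.36: electronics → 9.25% → $13.63
Total tax = $73.11 + $12.49 + $0.44 + $1.90 + $4.22 + $13.63 = $105.79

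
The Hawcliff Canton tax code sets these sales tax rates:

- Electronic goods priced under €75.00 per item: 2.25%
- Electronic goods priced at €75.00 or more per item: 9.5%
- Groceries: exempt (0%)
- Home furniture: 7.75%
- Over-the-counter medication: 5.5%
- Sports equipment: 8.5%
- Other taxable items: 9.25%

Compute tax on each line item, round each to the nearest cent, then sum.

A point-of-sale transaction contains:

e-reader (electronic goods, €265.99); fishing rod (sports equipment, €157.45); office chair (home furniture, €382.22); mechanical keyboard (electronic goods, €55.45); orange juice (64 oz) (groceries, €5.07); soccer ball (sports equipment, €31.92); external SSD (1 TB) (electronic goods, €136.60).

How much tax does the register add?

€85.21

E-reader €265.99: electronic goods, €75.00 or more → 9.5% → €25.27
Fishing rod €157.45: sports equipment → 8.5% → €13.38
Office chair €382.22: home furniture → 7.75% → €29.62
Mechanical keyboard €55.45: electronic goods, under €75.00 → 2.25% → €1.25
Orange juice (64 oz) €5.07: groceries → 0% → €0.00
Soccer ball €31.92: sports equipment → 8.5% → €2.71
External SSD (1 TB) €136.60: electronic goods, €75.00 or more → 9.5% → €12.98
Total tax = €25.27 + €13.38 + €29.62 + €1.25 + €2.71 + €12.98 = €85.21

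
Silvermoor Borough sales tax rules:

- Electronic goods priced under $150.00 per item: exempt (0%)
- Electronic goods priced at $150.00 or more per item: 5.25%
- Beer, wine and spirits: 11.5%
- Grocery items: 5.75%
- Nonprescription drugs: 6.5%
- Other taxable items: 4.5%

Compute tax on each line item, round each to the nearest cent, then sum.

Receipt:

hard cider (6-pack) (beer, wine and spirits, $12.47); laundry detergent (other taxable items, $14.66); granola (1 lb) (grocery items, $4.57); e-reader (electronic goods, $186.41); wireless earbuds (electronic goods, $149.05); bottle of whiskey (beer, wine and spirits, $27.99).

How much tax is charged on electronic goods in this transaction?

E-reader $186.41: electronic goods, $150.00 or more → 5.25% → $9.79
Wireless earbuds $149.05: electronic goods, under $150.00 → 0% → $0.00
Tax on electronic goods = $9.79 + $0.00 = $9.79

$9.79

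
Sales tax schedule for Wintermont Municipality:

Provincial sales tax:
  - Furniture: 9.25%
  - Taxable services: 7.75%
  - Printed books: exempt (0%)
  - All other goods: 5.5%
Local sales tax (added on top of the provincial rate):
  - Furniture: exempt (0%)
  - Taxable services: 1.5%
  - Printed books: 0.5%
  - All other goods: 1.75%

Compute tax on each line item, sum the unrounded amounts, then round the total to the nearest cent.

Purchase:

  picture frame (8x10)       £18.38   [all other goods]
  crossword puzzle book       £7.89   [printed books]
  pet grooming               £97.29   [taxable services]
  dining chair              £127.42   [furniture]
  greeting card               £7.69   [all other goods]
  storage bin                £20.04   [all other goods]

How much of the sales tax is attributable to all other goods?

Picture frame (8x10) £18.38: all other goods → 5.5% + 1.75% local = 7.25% → £1.33255
Greeting card £7.69: all other goods → 5.5% + 1.75% local = 7.25% → £0.557525
Storage bin £20.04: all other goods → 5.5% + 1.75% local = 7.25% → £1.4529
Tax on all other goods: unrounded sum = £3.342975 → £3.34

£3.34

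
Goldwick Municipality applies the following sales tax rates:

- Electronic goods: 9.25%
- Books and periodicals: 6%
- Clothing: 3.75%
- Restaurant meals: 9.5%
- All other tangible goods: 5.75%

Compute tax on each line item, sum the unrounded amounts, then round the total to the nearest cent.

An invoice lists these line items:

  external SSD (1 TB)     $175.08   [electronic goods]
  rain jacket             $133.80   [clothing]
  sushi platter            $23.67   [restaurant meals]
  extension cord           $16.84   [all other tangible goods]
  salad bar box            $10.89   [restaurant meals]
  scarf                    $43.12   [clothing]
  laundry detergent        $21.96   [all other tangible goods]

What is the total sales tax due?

$28.34

External SSD (1 TB) $175.08: electronic goods → 9.25% → $16.1949
Rain jacket $133.80: clothing → 3.75% → $5.0175
Sushi platter $23.67: restaurant meals → 9.5% → $2.24865
Extension cord $16.84: all other tangible goods → 5.75% → $0.9683
Salad bar box $10.89: restaurant meals → 9.5% → $1.03455
Scarf $43.12: clothing → 3.75% → $1.617
Laundry detergent $21.96: all other tangible goods → 5.75% → $1.2627
Unrounded tax sum = $28.3436 → $28.34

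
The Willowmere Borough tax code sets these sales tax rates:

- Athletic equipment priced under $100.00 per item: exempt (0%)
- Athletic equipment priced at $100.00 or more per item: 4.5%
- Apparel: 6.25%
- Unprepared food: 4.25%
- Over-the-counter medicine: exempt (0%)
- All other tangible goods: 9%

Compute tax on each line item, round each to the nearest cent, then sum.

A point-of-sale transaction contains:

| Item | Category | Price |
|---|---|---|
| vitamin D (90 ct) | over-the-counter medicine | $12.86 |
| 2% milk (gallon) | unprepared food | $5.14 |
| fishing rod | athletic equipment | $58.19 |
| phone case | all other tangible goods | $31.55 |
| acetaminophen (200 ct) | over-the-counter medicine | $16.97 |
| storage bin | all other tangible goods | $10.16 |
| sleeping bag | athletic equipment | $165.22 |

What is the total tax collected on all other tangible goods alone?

Phone case $31.55: all other tangible goods → 9% → $2.84
Storage bin $10.16: all other tangible goods → 9% → $0.91
Tax on all other tangible goods = $2.84 + $0.91 = $3.75

$3.75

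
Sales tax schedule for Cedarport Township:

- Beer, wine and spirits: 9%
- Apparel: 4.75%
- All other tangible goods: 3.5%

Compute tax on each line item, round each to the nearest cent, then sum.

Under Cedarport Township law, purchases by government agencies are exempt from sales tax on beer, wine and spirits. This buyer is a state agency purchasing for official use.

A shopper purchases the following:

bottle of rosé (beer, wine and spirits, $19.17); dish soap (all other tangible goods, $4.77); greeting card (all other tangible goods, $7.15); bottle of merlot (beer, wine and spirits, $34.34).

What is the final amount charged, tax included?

Bottle of rosé $19.17: beer, wine and spirits, buyer-exempt → 0% → $0.00
Dish soap $4.77: all other tangible goods → 3.5% → $0.17
Greeting card $7.15: all other tangible goods → 3.5% → $0.25
Bottle of merlot $34.34: beer, wine and spirits, buyer-exempt → 0% → $0.00
Subtotal = $65.43; tax = $0.42; total due = $65.85

$65.85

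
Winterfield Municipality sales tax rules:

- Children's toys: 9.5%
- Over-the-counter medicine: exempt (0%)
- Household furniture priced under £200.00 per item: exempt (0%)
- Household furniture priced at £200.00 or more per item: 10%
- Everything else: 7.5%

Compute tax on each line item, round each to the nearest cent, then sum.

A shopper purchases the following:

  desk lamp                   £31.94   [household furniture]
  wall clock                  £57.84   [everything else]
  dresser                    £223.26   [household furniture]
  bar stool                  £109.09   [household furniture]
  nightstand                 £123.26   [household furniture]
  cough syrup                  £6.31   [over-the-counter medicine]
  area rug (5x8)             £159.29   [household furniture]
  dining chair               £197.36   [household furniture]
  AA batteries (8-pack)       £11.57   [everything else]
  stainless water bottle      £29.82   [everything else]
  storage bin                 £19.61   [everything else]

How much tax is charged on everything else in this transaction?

Wall clock £57.84: everything else → 7.5% → £4.34
AA batteries (8-pack) £11.57: everything else → 7.5% → £0.87
Stainless water bottle £29.82: everything else → 7.5% → £2.24
Storage bin £19.61: everything else → 7.5% → £1.47
Tax on everything else = £4.34 + £0.87 + £2.24 + £1.47 = £8.92

£8.92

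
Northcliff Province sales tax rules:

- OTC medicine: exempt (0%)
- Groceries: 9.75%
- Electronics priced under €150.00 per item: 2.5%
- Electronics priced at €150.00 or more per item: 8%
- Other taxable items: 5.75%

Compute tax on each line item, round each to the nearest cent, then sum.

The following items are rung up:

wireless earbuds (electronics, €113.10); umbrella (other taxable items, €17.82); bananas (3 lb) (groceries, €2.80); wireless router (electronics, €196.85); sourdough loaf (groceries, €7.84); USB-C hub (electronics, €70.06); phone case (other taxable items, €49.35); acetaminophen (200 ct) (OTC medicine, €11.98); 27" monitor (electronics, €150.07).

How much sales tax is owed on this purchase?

Wireless earbuds €113.10: electronics, under €150.00 → 2.5% → €2.83
Umbrella €17.82: other taxable items → 5.75% → €1.02
Bananas (3 lb) €2.80: groceries → 9.75% → €0.27
Wireless router €196.85: electronics, €150.00 or more → 8% → €15.75
Sourdough loaf €7.84: groceries → 9.75% → €0.76
USB-C hub €70.06: electronics, under €150.00 → 2.5% → €1.75
Phone case €49.35: other taxable items → 5.75% → €2.84
Acetaminophen (200 ct) €11.98: OTC medicine → 0% → €0.00
27" monitor €150.07: electronics, €150.00 or more → 8% → €12.01
Total tax = €2.83 + €1.02 + €0.27 + €15.75 + €0.76 + €1.75 + €2.84 + €12.01 = €37.23

€37.23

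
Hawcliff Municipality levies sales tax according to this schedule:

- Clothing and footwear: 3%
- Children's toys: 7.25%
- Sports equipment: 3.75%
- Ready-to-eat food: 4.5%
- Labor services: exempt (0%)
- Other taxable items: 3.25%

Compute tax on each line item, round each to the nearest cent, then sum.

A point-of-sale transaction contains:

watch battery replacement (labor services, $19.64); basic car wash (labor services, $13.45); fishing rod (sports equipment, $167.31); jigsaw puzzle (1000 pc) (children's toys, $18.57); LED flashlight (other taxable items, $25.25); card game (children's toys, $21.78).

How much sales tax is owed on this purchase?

$10.02

Watch battery replacement $19.64: labor services → 0% → $0.00
Basic car wash $13.45: labor services → 0% → $0.00
Fishing rod $167.31: sports equipment → 3.75% → $6.27
Jigsaw puzzle (1000 pc) $18.57: children's toys → 7.25% → $1.35
LED flashlight $25.25: other taxable items → 3.25% → $0.82
Card game $21.78: children's toys → 7.25% → $1.58
Total tax = $6.27 + $1.35 + $0.82 + $1.58 = $10.02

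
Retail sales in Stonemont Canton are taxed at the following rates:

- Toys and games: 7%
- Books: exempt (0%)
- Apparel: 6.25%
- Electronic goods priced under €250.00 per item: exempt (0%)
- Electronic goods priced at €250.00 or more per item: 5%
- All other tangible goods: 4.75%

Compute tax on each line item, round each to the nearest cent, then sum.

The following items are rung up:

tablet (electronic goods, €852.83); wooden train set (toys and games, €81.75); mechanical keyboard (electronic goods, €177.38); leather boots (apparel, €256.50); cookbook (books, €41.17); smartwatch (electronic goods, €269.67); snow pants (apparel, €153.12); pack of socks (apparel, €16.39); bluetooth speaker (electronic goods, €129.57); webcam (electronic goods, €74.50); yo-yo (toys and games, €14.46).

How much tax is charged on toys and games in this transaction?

€6.73

Wooden train set €81.75: toys and games → 7% → €5.72
Yo-yo €14.46: toys and games → 7% → €1.01
Tax on toys and games = €5.72 + €1.01 = €6.73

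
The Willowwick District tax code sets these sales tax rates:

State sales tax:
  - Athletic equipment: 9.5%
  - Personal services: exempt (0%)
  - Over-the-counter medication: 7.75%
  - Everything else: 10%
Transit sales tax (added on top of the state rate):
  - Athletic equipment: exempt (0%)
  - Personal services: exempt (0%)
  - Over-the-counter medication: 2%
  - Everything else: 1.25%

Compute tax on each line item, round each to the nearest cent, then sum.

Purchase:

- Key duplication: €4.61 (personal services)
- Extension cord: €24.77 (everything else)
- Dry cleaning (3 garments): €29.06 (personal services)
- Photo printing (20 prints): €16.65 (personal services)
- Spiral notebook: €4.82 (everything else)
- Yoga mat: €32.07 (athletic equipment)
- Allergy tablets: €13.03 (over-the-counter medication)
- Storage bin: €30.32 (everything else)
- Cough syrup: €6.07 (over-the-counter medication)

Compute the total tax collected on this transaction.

Key duplication €4.61: personal services → 0% + 0% transit = 0% → €0.00
Extension cord €24.77: everything else → 10% + 1.25% transit = 11.25% → €2.79
Dry cleaning (3 garments) €29.06: personal services → 0% + 0% transit = 0% → €0.00
Photo printing (20 prints) €16.65: personal services → 0% + 0% transit = 0% → €0.00
Spiral notebook €4.82: everything else → 10% + 1.25% transit = 11.25% → €0.54
Yoga mat €32.07: athletic equipment → 9.5% + 0% transit = 9.5% → €3.05
Allergy tablets €13.03: over-the-counter medication → 7.75% + 2% transit = 9.75% → €1.27
Storage bin €30.32: everything else → 10% + 1.25% transit = 11.25% → €3.41
Cough syrup €6.07: over-the-counter medication → 7.75% + 2% transit = 9.75% → €0.59
Total tax = €2.79 + €0.54 + €3.05 + €1.27 + €3.41 + €0.59 = €11.65

€11.65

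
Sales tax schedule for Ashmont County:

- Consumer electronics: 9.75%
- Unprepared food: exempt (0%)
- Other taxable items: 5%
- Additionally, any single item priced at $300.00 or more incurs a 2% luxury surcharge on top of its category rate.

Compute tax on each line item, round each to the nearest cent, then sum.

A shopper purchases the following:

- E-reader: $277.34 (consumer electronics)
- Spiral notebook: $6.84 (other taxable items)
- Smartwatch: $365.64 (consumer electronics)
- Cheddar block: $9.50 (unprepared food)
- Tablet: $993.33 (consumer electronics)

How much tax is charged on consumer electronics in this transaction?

$186.72

E-reader $277.34: consumer electronics → 9.75% → $27.04
Smartwatch $365.64: consumer electronics → 9.75% + 2% surcharge = 11.75% → $42.96
Tablet $993.33: consumer electronics → 9.75% + 2% surcharge = 11.75% → $116.72
Tax on consumer electronics = $27.04 + $42.96 + $116.72 = $186.72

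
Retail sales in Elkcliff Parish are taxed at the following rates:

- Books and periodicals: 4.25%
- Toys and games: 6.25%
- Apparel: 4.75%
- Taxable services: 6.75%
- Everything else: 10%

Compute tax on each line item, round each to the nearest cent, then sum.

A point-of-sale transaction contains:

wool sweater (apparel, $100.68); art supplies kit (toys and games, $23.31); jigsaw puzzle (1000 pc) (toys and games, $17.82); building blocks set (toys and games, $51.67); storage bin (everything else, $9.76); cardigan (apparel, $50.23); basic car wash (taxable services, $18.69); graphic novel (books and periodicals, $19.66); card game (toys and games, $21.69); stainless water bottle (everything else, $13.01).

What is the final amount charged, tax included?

Wool sweater $100.68: apparel → 4.75% → $4.78
Art supplies kit $23.31: toys and games → 6.25% → $1.46
Jigsaw puzzle (1000 pc) $17.82: toys and games → 6.25% → $1.11
Building blocks set $51.67: toys and games → 6.25% → $3.23
Storage bin $9.76: everything else → 10% → $0.98
Cardigan $50.23: apparel → 4.75% → $2.39
Basic car wash $18.69: taxable services → 6.75% → $1.26
Graphic novel $19.66: books and periodicals → 4.25% → $0.84
Card game $21.69: toys and games → 6.25% → $1.36
Stainless water bottle $13.01: everything else → 10% → $1.30
Subtotal = $326.52; tax = $18.71; total due = $345.23

$345.23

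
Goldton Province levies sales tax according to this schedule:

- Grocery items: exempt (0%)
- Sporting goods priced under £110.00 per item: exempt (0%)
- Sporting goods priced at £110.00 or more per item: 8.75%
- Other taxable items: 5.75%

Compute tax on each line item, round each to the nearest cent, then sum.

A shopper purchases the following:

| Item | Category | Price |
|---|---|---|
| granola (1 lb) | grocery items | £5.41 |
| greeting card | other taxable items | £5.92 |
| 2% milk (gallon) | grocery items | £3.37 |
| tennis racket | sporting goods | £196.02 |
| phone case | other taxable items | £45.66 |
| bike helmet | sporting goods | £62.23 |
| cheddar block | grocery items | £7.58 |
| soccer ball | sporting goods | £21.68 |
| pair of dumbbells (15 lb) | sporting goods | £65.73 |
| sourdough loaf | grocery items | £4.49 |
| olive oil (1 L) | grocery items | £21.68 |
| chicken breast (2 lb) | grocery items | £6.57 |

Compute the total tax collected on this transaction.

£20.12

Granola (1 lb) £5.41: grocery items → 0% → £0.00
Greeting card £5.92: other taxable items → 5.75% → £0.34
2% milk (gallon) £3.37: grocery items → 0% → £0.00
Tennis racket £196.02: sporting goods, £110.00 or more → 8.75% → £17.15
Phone case £45.66: other taxable items → 5.75% → £2.63
Bike helmet £62.23: sporting goods, under £110.00 → 0% → £0.00
Cheddar block £7.58: grocery items → 0% → £0.00
Soccer ball £21.68: sporting goods, under £110.00 → 0% → £0.00
Pair of dumbbells (15 lb) £65.73: sporting goods, under £110.00 → 0% → £0.00
Sourdough loaf £4.49: grocery items → 0% → £0.00
Olive oil (1 L) £21.68: grocery items → 0% → £0.00
Chicken breast (2 lb) £6.57: grocery items → 0% → £0.00
Total tax = £0.34 + £17.15 + £2.63 = £20.12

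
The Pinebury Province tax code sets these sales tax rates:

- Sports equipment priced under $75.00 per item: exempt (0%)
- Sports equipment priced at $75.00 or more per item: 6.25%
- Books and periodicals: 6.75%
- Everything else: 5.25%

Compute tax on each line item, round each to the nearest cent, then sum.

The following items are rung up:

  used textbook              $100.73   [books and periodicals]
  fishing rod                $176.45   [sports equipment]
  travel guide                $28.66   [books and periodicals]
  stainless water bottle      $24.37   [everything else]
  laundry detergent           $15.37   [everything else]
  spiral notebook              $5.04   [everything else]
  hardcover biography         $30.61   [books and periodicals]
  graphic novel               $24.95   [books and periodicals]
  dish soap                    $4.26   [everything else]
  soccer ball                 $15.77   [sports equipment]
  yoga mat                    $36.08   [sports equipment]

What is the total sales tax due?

Used textbook $100.73: books and periodicals → 6.75% → $6.80
Fishing rod $176.45: sports equipment, $75.00 or more → 6.25% → $11.03
Travel guide $28.66: books and periodicals → 6.75% → $1.93
Stainless water bottle $24.37: everything else → 5.25% → $1.28
Laundry detergent $15.37: everything else → 5.25% → $0.81
Spiral notebook $5.04: everything else → 5.25% → $0.26
Hardcover biography $30.61: books and periodicals → 6.75% → $2.07
Graphic novel $24.95: books and periodicals → 6.75% → $1.68
Dish soap $4.26: everything else → 5.25% → $0.22
Soccer ball $15.77: sports equipment, under $75.00 → 0% → $0.00
Yoga mat $36.08: sports equipment, under $75.00 → 0% → $0.00
Total tax = $6.80 + $11.03 + $1.93 + $1.28 + $0.81 + $0.26 + $2.07 + $1.68 + $0.22 = $26.08

$26.08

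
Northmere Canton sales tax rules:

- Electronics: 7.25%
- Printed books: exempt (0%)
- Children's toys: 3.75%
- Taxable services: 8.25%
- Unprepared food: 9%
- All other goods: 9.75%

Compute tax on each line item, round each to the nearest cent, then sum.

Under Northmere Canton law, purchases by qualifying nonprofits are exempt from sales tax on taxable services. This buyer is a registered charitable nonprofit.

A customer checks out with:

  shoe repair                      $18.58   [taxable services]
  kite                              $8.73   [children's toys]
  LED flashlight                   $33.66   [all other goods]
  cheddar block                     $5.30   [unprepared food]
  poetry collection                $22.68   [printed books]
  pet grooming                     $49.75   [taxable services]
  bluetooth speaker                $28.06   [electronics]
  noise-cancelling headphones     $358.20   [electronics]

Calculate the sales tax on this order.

Shoe repair $18.58: taxable services, buyer-exempt → 0% → $0.00
Kite $8.73: children's toys → 3.75% → $0.33
LED flashlight $33.66: all other goods → 9.75% → $3.28
Cheddar block $5.30: unprepared food → 9% → $0.48
Poetry collection $22.68: printed books → 0% → $0.00
Pet grooming $49.75: taxable services, buyer-exempt → 0% → $0.00
Bluetooth speaker $28.06: electronics → 7.25% → $2.03
Noise-cancelling headphones $358.20: electronics → 7.25% → $25.97
Total tax = $0.33 + $3.28 + $0.48 + $2.03 + $25.97 = $32.09

$32.09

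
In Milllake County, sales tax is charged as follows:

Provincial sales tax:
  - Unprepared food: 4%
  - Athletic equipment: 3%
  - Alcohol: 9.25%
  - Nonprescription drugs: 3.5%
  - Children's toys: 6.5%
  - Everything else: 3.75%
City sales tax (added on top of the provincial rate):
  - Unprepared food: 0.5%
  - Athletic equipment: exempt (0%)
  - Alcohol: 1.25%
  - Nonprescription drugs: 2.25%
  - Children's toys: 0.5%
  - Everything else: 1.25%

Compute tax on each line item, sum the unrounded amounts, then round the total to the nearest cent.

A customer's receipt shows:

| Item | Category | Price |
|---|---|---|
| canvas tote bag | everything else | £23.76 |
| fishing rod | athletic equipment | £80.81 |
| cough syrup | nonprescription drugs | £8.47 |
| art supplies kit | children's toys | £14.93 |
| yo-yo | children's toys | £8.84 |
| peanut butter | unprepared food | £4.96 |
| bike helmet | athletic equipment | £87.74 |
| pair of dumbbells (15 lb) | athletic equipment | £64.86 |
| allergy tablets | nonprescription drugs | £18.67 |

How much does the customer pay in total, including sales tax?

£324.68

Canvas tote bag £23.76: everything else → 3.75% + 1.25% city = 5% → £1.188
Fishing rod £80.81: athletic equipment → 3% + 0% city = 3% → £2.4243
Cough syrup £8.47: nonprescription drugs → 3.5% + 2.25% city = 5.75% → £0.487025
Art supplies kit £14.93: children's toys → 6.5% + 0.5% city = 7% → £1.0451
Yo-yo £8.84: children's toys → 6.5% + 0.5% city = 7% → £0.6188
Peanut butter £4.96: unprepared food → 4% + 0.5% city = 4.5% → £0.2232
Bike helmet £87.74: athletic equipment → 3% + 0% city = 3% → £2.6322
Pair of dumbbells (15 lb) £64.86: athletic equipment → 3% + 0% city = 3% → £1.9458
Allergy tablets £18.67: nonprescription drugs → 3.5% + 2.25% city = 5.75% → £1.073525
Subtotal = £313.04; unrounded tax = £11.63795 → £11.64; total due = £324.68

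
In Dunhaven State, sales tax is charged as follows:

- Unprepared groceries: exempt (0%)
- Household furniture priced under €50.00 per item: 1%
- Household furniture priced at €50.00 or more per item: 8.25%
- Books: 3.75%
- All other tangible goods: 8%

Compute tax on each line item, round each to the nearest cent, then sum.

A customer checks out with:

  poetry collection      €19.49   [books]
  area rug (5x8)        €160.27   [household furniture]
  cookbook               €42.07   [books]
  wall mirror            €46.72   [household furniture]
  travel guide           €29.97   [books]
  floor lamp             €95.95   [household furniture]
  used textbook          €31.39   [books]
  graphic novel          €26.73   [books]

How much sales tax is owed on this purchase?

€27.22

Poetry collection €19.49: books → 3.75% → €0.73
Area rug (5x8) €160.27: household furniture, €50.00 or more → 8.25% → €13.22
Cookbook €42.07: books → 3.75% → €1.58
Wall mirror €46.72: household furniture, under €50.00 → 1% → €0.47
Travel guide €29.97: books → 3.75% → €1.12
Floor lamp €95.95: household furniture, €50.00 or more → 8.25% → €7.92
Used textbook €31.39: books → 3.75% → €1.18
Graphic novel €26.73: books → 3.75% → €1.00
Total tax = €0.73 + €13.22 + €1.58 + €0.47 + €1.12 + €7.92 + €1.18 + €1.00 = €27.22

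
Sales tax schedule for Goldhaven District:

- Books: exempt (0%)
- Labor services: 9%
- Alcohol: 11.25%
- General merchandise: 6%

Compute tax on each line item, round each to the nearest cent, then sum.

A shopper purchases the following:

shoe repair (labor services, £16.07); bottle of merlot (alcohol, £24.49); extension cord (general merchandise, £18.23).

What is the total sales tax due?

Shoe repair £16.07: labor services → 9% → £1.45
Bottle of merlot £24.49: alcohol → 11.25% → £2.76
Extension cord £18.23: general merchandise → 6% → £1.09
Total tax = £1.45 + £2.76 + £1.09 = £5.30

£5.30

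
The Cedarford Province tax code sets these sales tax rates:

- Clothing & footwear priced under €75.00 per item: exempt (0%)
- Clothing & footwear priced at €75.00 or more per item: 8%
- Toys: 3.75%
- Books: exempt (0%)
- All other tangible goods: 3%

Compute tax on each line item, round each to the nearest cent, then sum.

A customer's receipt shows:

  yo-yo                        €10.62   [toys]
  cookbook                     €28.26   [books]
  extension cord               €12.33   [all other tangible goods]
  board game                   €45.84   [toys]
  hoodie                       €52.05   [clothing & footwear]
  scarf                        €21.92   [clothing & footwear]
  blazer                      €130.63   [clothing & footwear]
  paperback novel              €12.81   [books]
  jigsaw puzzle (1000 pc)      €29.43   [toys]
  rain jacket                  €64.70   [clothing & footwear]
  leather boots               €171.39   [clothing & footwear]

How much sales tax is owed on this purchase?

€27.75

Yo-yo €10.62: toys → 3.75% → €0.40
Cookbook €28.26: books → 0% → €0.00
Extension cord €12.33: all other tangible goods → 3% → €0.37
Board game €45.84: toys → 3.75% → €1.72
Hoodie €52.05: clothing & footwear, under €75.00 → 0% → €0.00
Scarf €21.92: clothing & footwear, under €75.00 → 0% → €0.00
Blazer €130.63: clothing & footwear, €75.00 or more → 8% → €10.45
Paperback novel €12.81: books → 0% → €0.00
Jigsaw puzzle (1000 pc) €29.43: toys → 3.75% → €1.10
Rain jacket €64.70: clothing & footwear, under €75.00 → 0% → €0.00
Leather boots €171.39: clothing & footwear, €75.00 or more → 8% → €13.71
Total tax = €0.40 + €0.37 + €1.72 + €10.45 + €1.10 + €13.71 = €27.75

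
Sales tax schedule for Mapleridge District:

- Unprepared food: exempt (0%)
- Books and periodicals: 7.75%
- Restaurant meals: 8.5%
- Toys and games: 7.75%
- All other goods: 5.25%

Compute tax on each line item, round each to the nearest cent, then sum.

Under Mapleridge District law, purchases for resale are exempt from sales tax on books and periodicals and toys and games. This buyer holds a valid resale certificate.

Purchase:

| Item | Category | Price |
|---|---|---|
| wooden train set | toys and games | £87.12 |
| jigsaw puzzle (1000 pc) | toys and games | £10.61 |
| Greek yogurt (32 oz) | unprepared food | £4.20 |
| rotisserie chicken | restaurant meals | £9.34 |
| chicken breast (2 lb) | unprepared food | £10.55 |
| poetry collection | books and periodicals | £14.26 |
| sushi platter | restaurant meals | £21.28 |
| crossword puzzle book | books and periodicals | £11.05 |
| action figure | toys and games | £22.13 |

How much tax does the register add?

£2.60

Wooden train set £87.12: toys and games, buyer-exempt → 0% → £0.00
Jigsaw puzzle (1000 pc) £10.61: toys and games, buyer-exempt → 0% → £0.00
Greek yogurt (32 oz) £4.20: unprepared food → 0% → £0.00
Rotisserie chicken £9.34: restaurant meals → 8.5% → £0.79
Chicken breast (2 lb) £10.55: unprepared food → 0% → £0.00
Poetry collection £14.26: books and periodicals, buyer-exempt → 0% → £0.00
Sushi platter £21.28: restaurant meals → 8.5% → £1.81
Crossword puzzle book £11.05: books and periodicals, buyer-exempt → 0% → £0.00
Action figure £22.13: toys and games, buyer-exempt → 0% → £0.00
Total tax = £0.79 + £1.81 = £2.60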